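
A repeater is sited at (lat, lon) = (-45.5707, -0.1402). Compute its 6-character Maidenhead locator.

Offset from 180°W / 90°S: lon 179.8598°, lat 44.4293°.
Field: 179.8598/20 → 8 → I, 44.4293/10 → 4 → E; chars IE.
Square: 19.8598/2 → 9, 4.4293/1 → 4; chars 94.
Subsquare: 1.8598/0.0833333 → 22 → w, 0.4293/0.0416667 → 10 → k; chars wk.

IE94wk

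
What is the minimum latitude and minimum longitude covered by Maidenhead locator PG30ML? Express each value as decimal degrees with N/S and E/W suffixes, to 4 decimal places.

29.5417° S, 127.0000° E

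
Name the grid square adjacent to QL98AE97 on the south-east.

Longitude extended square 9; +1 → 10, wraps to 0, carry into subsquare.
Longitude subsquare a = 0; +1 → 1 = b.
Latitude extended square 7; −1 → 6.

QL98be06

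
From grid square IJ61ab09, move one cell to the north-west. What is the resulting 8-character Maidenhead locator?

IJ51xc90

Longitude extended square 0; −1 → -1, wraps to 9, carry into subsquare.
Longitude subsquare a = 0; −1 → -1, wraps to 23 = x, carry into square.
Longitude square 6; −1 → 5.
Latitude extended square 9; +1 → 10, wraps to 0, carry into subsquare.
Latitude subsquare b = 1; +1 → 2 = c.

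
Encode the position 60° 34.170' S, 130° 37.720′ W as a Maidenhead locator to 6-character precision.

Shift to the Maidenhead origin (180°W, 90°S): lon 49.3713, lat 29.4305.
Field: lon ⌊49.3713/20⌋ = 2 → C; lat ⌊29.4305/10⌋ = 2 → C.
Square: lon ⌊9.3713/2⌋ = 4; lat ⌊9.4305/1⌋ = 9.
Subsquare: lon ⌊1.3713/0.0833333⌋ = 16 → q; lat ⌊0.4305/0.0416667⌋ = 10 → k.

CC49qk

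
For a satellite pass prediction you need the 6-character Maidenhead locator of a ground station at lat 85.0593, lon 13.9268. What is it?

JR65xb

Shift to the Maidenhead origin (180°W, 90°S): lon 193.9268, lat 175.0593.
Field: lon ⌊193.9268/20⌋ = 9 → J; lat ⌊175.0593/10⌋ = 17 → R.
Square: lon ⌊13.9268/2⌋ = 6; lat ⌊5.0593/1⌋ = 5.
Subsquare: lon ⌊1.9268/0.0833333⌋ = 23 → x; lat ⌊0.0593/0.0416667⌋ = 1 → b.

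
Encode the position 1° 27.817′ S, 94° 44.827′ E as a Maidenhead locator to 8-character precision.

NI78im98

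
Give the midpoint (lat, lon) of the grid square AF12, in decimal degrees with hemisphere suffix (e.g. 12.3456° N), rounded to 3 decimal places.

37.500° S, 177.000° W

Field A=0, F=5: +0·20° lon, +5·10° lat → SW at lon -180°, lat -40°.
Square 1, 2: +1·2° lon, +2·1° lat → SW at lon -178°, lat -38°.
Cell spans 2° lon × 1° lat. Centre is SW corner plus half of each.
latitude 37.500° S, longitude 177.000° W.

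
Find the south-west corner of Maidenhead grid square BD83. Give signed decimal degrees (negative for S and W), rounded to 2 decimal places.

Field B=1, D=3: +1·20° lon, +3·10° lat → SW at lon -160°, lat -60°.
Square 8, 3: +8·2° lon, +3·1° lat → SW at lon -144°, lat -57°.
latitude -57.00, longitude -144.00.

-57.00, -144.00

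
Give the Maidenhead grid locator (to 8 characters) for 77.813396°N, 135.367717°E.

PQ77qt45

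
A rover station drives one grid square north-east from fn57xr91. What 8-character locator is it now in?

FN67ar02

Longitude extended square 9; +1 → 10, wraps to 0, carry into subsquare.
Longitude subsquare x = 23; +1 → 24, wraps to 0 = a, carry into square.
Longitude square 5; +1 → 6.
Latitude extended square 1; +1 → 2.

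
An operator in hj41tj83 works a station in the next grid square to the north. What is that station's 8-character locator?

Latitude extended square 3; +1 → 4.
The longitude characters are unchanged.

HJ41tj84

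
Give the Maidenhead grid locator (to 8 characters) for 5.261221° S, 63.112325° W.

FI84kr67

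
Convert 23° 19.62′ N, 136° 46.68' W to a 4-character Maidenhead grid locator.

Offset from 180°W / 90°S: lon 43.22°, lat 113.33°.
Field: 43.22/20 → 2 → C, 113.33/10 → 11 → L; chars CL.
Square: 3.22/2 → 1, 3.33/1 → 3; chars 13.

CL13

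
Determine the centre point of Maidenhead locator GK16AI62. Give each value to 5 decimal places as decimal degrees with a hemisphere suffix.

16.34375° N, 57.94583° W

Field G=6, K=10: +6·20° lon, +10·10° lat → SW at lon -60°, lat 10°.
Square 1, 6: +1·2° lon, +6·1° lat → SW at lon -58°, lat 16°.
Subsquare a=0, i=8: +0·0.0833333° lon, +8·0.0416667° lat → SW at lon -58°, lat 16.3333°.
Extended square 6, 2: +6·0.00833333° lon, +2·0.00416667° lat → SW at lon -57.95°, lat 16.3417°.
Cell spans 0.00833333° lon × 0.00416667° lat. Centre is SW corner plus half of each.
latitude 16.34375° N, longitude 57.94583° W.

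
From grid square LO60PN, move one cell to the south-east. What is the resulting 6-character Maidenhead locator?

Longitude subsquare p = 15; +1 → 16 = q.
Latitude subsquare n = 13; −1 → 12 = m.

LO60qm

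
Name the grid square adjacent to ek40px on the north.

EK41pa

Latitude subsquare x = 23; +1 → 24, wraps to 0 = a, carry into square.
Latitude square 0; +1 → 1.
The longitude characters are unchanged.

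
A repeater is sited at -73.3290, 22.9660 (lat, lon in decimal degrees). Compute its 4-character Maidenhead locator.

KB16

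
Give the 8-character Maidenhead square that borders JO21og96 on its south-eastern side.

Longitude extended square 9; +1 → 10, wraps to 0, carry into subsquare.
Longitude subsquare o = 14; +1 → 15 = p.
Latitude extended square 6; −1 → 5.

JO21pg05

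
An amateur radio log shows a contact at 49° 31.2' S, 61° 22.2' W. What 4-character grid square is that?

FE90

Add 180° to longitude and 90° to latitude: 118.63, 40.48.
Field: lon ⌊118.63/20⌋ = 5 → F; lat ⌊40.48/10⌋ = 4 → E.
Square: lon ⌊18.63/2⌋ = 9; lat ⌊0.48/1⌋ = 0.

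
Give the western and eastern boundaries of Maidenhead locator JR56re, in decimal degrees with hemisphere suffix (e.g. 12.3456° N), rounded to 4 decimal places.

11.4167° E, 11.5000° E

Field J=9, R=17: +9·20° lon, +17·10° lat → SW at lon 0°, lat 80°.
Square 5, 6: +5·2° lon, +6·1° lat → SW at lon 10°, lat 86°.
Subsquare r=17, e=4: +17·0.0833333° lon, +4·0.0416667° lat → SW at lon 11.4167°, lat 86.1667°.
Cell spans 0.0833333° lon × 0.0416667° lat.
west 11.4167° E, east 11.5000° E.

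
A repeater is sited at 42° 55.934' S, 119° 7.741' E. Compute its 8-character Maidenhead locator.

OE97nb56

Offset from 180°W / 90°S: lon 299.12902°, lat 47.06777°.
Field: 299.12902/20 → 14 → O, 47.06777/10 → 4 → E; chars OE.
Square: 19.12902/2 → 9, 7.06777/1 → 7; chars 97.
Subsquare: 1.12902/0.0833333 → 13 → n, 0.06777/0.0416667 → 1 → b; chars nb.
Extended square: 0.04568/0.00833333 → 5, 0.02610/0.00416667 → 6; chars 56.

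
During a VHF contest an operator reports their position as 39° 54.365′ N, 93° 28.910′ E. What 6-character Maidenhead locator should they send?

NM69rv

Add 180° to longitude and 90° to latitude: 273.4818, 129.9061.
Field: 273.4818/20 → 13 → N, 129.9061/10 → 12 → M; chars NM.
Square: 13.4818/2 → 6, 9.9061/1 → 9; chars 69.
Subsquare: 1.4818/0.0833333 → 17 → r, 0.9061/0.0416667 → 21 → v; chars rv.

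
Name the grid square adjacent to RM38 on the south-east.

Longitude square 3; +1 → 4.
Latitude square 8; −1 → 7.

RM47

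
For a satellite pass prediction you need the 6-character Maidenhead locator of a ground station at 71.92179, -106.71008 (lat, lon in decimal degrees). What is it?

Shift to the Maidenhead origin (180°W, 90°S): lon 73.2899, lat 161.9218.
Field: 73.2899/20 → 3 → D, 161.9218/10 → 16 → Q; chars DQ.
Square: 13.2899/2 → 6, 1.9218/1 → 1; chars 61.
Subsquare: 1.2899/0.0833333 → 15 → p, 0.9218/0.0416667 → 22 → w; chars pw.

DQ61pw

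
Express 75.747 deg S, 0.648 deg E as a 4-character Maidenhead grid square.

JB04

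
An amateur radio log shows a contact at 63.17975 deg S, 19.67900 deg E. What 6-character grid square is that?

Offset from 180°W / 90°S: lon 199.6790°, lat 26.8203°.
Field: 199.6790/20 → 9 → J, 26.8203/10 → 2 → C; chars JC.
Square: 19.6790/2 → 9, 6.8203/1 → 6; chars 96.
Subsquare: 1.6790/0.0833333 → 20 → u, 0.8203/0.0416667 → 19 → t; chars ut.

JC96ut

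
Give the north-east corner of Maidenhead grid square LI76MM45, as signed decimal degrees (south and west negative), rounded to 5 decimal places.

-3.47500, 55.04167

Field L=11, I=8: +11·20° lon, +8·10° lat → SW at lon 40°, lat -10°.
Square 7, 6: +7·2° lon, +6·1° lat → SW at lon 54°, lat -4°.
Subsquare m=12, m=12: +12·0.0833333° lon, +12·0.0416667° lat → SW at lon 55°, lat -3.5°.
Extended square 4, 5: +4·0.00833333° lon, +5·0.00416667° lat → SW at lon 55.0333°, lat -3.47917°.
Cell spans 0.00833333° lon × 0.00416667° lat. NE corner is SW corner plus one full cell.
latitude -3.47500, longitude 55.04167.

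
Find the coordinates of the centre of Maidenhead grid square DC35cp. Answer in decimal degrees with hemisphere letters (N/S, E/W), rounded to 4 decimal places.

Field D=3, C=2: +3·20° lon, +2·10° lat → SW at lon -120°, lat -70°.
Square 3, 5: +3·2° lon, +5·1° lat → SW at lon -114°, lat -65°.
Subsquare c=2, p=15: +2·0.0833333° lon, +15·0.0416667° lat → SW at lon -113.833°, lat -64.375°.
Cell spans 0.0833333° lon × 0.0416667° lat. Centre is SW corner plus half of each.
latitude 64.3542° S, longitude 113.7917° W.

64.3542° S, 113.7917° W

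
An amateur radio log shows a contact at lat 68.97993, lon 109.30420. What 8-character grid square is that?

OP48px65

Add 180° to longitude and 90° to latitude: 289.30420, 158.97993.
Field: 289.30420/20 → 14 → O, 158.97993/10 → 15 → P; chars OP.
Square: 9.30420/2 → 4, 8.97993/1 → 8; chars 48.
Subsquare: 1.30420/0.0833333 → 15 → p, 0.97993/0.0416667 → 23 → x; chars px.
Extended square: 0.05420/0.00833333 → 6, 0.02160/0.00416667 → 5; chars 65.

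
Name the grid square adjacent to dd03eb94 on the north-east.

Longitude extended square 9; +1 → 10, wraps to 0, carry into subsquare.
Longitude subsquare e = 4; +1 → 5 = f.
Latitude extended square 4; +1 → 5.

DD03fb05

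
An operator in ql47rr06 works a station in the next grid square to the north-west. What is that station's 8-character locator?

QL47qr97

Longitude extended square 0; −1 → -1, wraps to 9, carry into subsquare.
Longitude subsquare r = 17; −1 → 16 = q.
Latitude extended square 6; +1 → 7.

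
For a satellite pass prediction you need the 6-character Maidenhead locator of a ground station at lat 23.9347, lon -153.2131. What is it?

Offset from 180°W / 90°S: lon 26.7869°, lat 113.9347°.
Field: lon ⌊26.7869/20⌋ = 1 → B; lat ⌊113.9347/10⌋ = 11 → L.
Square: lon ⌊6.7869/2⌋ = 3; lat ⌊3.9347/1⌋ = 3.
Subsquare: lon ⌊0.7869/0.0833333⌋ = 9 → j; lat ⌊0.9347/0.0416667⌋ = 22 → w.

BL33jw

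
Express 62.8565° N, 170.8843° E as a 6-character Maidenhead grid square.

Shift to the Maidenhead origin (180°W, 90°S): lon 350.8843, lat 152.8565.
Field (20°×10°, letters A–R): 350.8843/20 → 17 → R, 152.8565/10 → 15 → P; chars RP.
Square (2°×1°, digits 0–9): 10.8843/2 → 5, 2.8565/1 → 2; chars 52.
Subsquare (5′×2.5′, letters a–x): 0.8843/0.0833333 → 10 → k, 0.8565/0.0416667 → 20 → u; chars ku.

RP52ku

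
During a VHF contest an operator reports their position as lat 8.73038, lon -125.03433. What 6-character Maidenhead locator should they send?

CJ78lr

Add 180° to longitude and 90° to latitude: 54.9657, 98.7304.
Field: lon ⌊54.9657/20⌋ = 2 → C; lat ⌊98.7304/10⌋ = 9 → J.
Square: lon ⌊14.9657/2⌋ = 7; lat ⌊8.7304/1⌋ = 8.
Subsquare: lon ⌊0.9657/0.0833333⌋ = 11 → l; lat ⌊0.7304/0.0416667⌋ = 17 → r.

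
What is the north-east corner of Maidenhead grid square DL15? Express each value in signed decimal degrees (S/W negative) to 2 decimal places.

Field D=3, L=11: +3·20° lon, +11·10° lat → SW at lon -120°, lat 20°.
Square 1, 5: +1·2° lon, +5·1° lat → SW at lon -118°, lat 25°.
Cell spans 2° lon × 1° lat. NE corner is SW corner plus one full cell.
latitude 26.00, longitude -116.00.

26.00, -116.00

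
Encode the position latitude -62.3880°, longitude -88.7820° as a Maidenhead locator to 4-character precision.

EC57

Offset from 180°W / 90°S: lon 91.22°, lat 27.61°.
Field (20°×10°, letters A–R): lon ⌊91.22/20⌋ = 4 → E; lat ⌊27.61/10⌋ = 2 → C.
Square (2°×1°, digits 0–9): lon ⌊11.22/2⌋ = 5; lat ⌊7.61/1⌋ = 7.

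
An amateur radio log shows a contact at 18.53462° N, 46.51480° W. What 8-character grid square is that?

GK68rm88

Offset from 180°W / 90°S: lon 133.48520°, lat 108.53462°.
Field: 133.48520/20 → 6 → G, 108.53462/10 → 10 → K; chars GK.
Square: 13.48520/2 → 6, 8.53462/1 → 8; chars 68.
Subsquare: 1.48520/0.0833333 → 17 → r, 0.53462/0.0416667 → 12 → m; chars rm.
Extended square: 0.06853/0.00833333 → 8, 0.03462/0.00416667 → 8; chars 88.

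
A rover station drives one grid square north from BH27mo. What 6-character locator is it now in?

BH27mp

Latitude subsquare o = 14; +1 → 15 = p.
The longitude characters are unchanged.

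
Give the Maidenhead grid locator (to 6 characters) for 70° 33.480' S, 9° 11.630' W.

Shift to the Maidenhead origin (180°W, 90°S): lon 170.8062, lat 19.4420.
Field: 170.8062/20 → 8 → I, 19.4420/10 → 1 → B; chars IB.
Square: 10.8062/2 → 5, 9.4420/1 → 9; chars 59.
Subsquare: 0.8062/0.0833333 → 9 → j, 0.4420/0.0416667 → 10 → k; chars jk.

IB59jk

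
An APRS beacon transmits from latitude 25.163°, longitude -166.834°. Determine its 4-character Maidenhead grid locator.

AL65

Offset from 180°W / 90°S: lon 13.17°, lat 115.16°.
Field (20°×10°, letters A–R): 13.17/20 → 0 → A, 115.16/10 → 11 → L; chars AL.
Square (2°×1°, digits 0–9): 13.17/2 → 6, 5.16/1 → 5; chars 65.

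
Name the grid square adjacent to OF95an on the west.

Longitude subsquare a = 0; −1 → -1, wraps to 23 = x, carry into square.
Longitude square 9; −1 → 8.
The latitude characters are unchanged.

OF85xn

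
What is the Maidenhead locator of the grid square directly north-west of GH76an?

GH66xo

Longitude subsquare a = 0; −1 → -1, wraps to 23 = x, carry into square.
Longitude square 7; −1 → 6.
Latitude subsquare n = 13; +1 → 14 = o.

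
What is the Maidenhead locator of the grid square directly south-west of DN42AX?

DN32xw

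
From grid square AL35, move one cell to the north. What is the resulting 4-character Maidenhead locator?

Latitude square 5; +1 → 6.
The longitude characters are unchanged.

AL36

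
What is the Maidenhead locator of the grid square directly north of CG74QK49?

CG74ql40

Latitude extended square 9; +1 → 10, wraps to 0, carry into subsquare.
Latitude subsquare k = 10; +1 → 11 = l.
The longitude characters are unchanged.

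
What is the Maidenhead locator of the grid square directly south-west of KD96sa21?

Longitude extended square 2; −1 → 1.
Latitude extended square 1; −1 → 0.

KD96sa10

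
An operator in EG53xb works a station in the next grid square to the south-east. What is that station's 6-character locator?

EG63aa

Longitude subsquare x = 23; +1 → 24, wraps to 0 = a, carry into square.
Longitude square 5; +1 → 6.
Latitude subsquare b = 1; −1 → 0 = a.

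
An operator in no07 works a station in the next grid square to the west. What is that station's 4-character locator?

MO97

Longitude square 0; −1 → -1, wraps to 9, carry into field.
Longitude field N = 13; −1 → 12 = M.
The latitude characters are unchanged.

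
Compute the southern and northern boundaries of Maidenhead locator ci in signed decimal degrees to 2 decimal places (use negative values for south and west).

Field C=2, I=8: +2·20° lon, +8·10° lat → SW at lon -140°, lat -10°.
Cell spans 20° lon × 10° lat.
south -10.00, north 0.00.

-10.00, 0.00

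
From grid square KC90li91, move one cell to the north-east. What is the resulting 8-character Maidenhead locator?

KC90mi02

Longitude extended square 9; +1 → 10, wraps to 0, carry into subsquare.
Longitude subsquare l = 11; +1 → 12 = m.
Latitude extended square 1; +1 → 2.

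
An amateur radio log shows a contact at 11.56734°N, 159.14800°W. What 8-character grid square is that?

BK01kn26

Offset from 180°W / 90°S: lon 20.85200°, lat 101.56734°.
Field: lon ⌊20.85200/20⌋ = 1 → B; lat ⌊101.56734/10⌋ = 10 → K.
Square: lon ⌊0.85200/2⌋ = 0; lat ⌊1.56734/1⌋ = 1.
Subsquare: lon ⌊0.85200/0.0833333⌋ = 10 → k; lat ⌊0.56734/0.0416667⌋ = 13 → n.
Extended square: lon ⌊0.01867/0.00833333⌋ = 2; lat ⌊0.02567/0.00416667⌋ = 6.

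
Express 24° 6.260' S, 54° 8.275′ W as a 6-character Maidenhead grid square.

GG25wv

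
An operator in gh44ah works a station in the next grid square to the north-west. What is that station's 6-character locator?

Longitude subsquare a = 0; −1 → -1, wraps to 23 = x, carry into square.
Longitude square 4; −1 → 3.
Latitude subsquare h = 7; +1 → 8 = i.

GH34xi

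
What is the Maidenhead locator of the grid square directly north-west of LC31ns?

Longitude subsquare n = 13; −1 → 12 = m.
Latitude subsquare s = 18; +1 → 19 = t.

LC31mt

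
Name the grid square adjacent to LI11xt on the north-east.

LI21au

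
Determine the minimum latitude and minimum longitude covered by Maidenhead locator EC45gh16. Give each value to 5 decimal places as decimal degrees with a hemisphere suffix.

64.68333° S, 91.49167° W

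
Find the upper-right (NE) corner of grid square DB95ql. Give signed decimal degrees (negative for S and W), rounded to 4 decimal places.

Field D=3, B=1: +3·20° lon, +1·10° lat → SW at lon -120°, lat -80°.
Square 9, 5: +9·2° lon, +5·1° lat → SW at lon -102°, lat -75°.
Subsquare q=16, l=11: +16·0.0833333° lon, +11·0.0416667° lat → SW at lon -100.667°, lat -74.5417°.
Cell spans 0.0833333° lon × 0.0416667° lat. NE corner is SW corner plus one full cell.
latitude -74.5000, longitude -100.5833.

-74.5000, -100.5833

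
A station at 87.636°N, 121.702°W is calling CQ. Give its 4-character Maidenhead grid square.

Shift to the Maidenhead origin (180°W, 90°S): lon 58.30, lat 177.64.
Field: lon ⌊58.30/20⌋ = 2 → C; lat ⌊177.64/10⌋ = 17 → R.
Square: lon ⌊18.30/2⌋ = 9; lat ⌊7.64/1⌋ = 7.

CR97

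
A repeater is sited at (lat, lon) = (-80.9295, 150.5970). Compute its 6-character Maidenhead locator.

Offset from 180°W / 90°S: lon 330.5970°, lat 9.0705°.
Field: 330.5970/20 → 16 → Q, 9.0705/10 → 0 → A; chars QA.
Square: 10.5970/2 → 5, 9.0705/1 → 9; chars 59.
Subsquare: 0.5970/0.0833333 → 7 → h, 0.0705/0.0416667 → 1 → b; chars hb.

QA59hb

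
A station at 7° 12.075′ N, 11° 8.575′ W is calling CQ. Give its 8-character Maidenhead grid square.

Add 180° to longitude and 90° to latitude: 168.85708, 97.20125.
Field (20°×10°, letters A–R): lon ⌊168.85708/20⌋ = 8 → I; lat ⌊97.20125/10⌋ = 9 → J.
Square (2°×1°, digits 0–9): lon ⌊8.85708/2⌋ = 4; lat ⌊7.20125/1⌋ = 7.
Subsquare (5′×2.5′, letters a–x): lon ⌊0.85708/0.0833333⌋ = 10 → k; lat ⌊0.20125/0.0416667⌋ = 4 → e.
Extended square (30″×15″, digits 0–9): lon ⌊0.02375/0.00833333⌋ = 2; lat ⌊0.03458/0.00416667⌋ = 8.

IJ47ke28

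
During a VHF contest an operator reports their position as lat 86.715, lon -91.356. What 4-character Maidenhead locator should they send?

ER46

Shift to the Maidenhead origin (180°W, 90°S): lon 88.64, lat 176.72.
Field: lon ⌊88.64/20⌋ = 4 → E; lat ⌊176.72/10⌋ = 17 → R.
Square: lon ⌊8.64/2⌋ = 4; lat ⌊6.72/1⌋ = 6.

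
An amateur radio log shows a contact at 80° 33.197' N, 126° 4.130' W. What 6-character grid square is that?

Shift to the Maidenhead origin (180°W, 90°S): lon 53.9312, lat 170.5533.
Field (20°×10°, letters A–R): 53.9312/20 → 2 → C, 170.5533/10 → 17 → R; chars CR.
Square (2°×1°, digits 0–9): 13.9312/2 → 6, 0.5533/1 → 0; chars 60.
Subsquare (5′×2.5′, letters a–x): 1.9312/0.0833333 → 23 → x, 0.5533/0.0416667 → 13 → n; chars xn.

CR60xn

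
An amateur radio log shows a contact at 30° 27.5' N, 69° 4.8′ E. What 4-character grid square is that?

MM40

Add 180° to longitude and 90° to latitude: 249.08, 120.46.
Field: 249.08/20 → 12 → M, 120.46/10 → 12 → M; chars MM.
Square: 9.08/2 → 4, 0.46/1 → 0; chars 40.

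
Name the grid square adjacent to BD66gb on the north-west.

Longitude subsquare g = 6; −1 → 5 = f.
Latitude subsquare b = 1; +1 → 2 = c.

BD66fc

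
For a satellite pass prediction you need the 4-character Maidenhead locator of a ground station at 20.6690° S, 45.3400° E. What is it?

Shift to the Maidenhead origin (180°W, 90°S): lon 225.34, lat 69.33.
Field: lon ⌊225.34/20⌋ = 11 → L; lat ⌊69.33/10⌋ = 6 → G.
Square: lon ⌊5.34/2⌋ = 2; lat ⌊9.33/1⌋ = 9.

LG29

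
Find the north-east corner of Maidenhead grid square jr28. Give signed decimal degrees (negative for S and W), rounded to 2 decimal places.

Field J=9, R=17: +9·20° lon, +17·10° lat → SW at lon 0°, lat 80°.
Square 2, 8: +2·2° lon, +8·1° lat → SW at lon 4°, lat 88°.
Cell spans 2° lon × 1° lat. NE corner is SW corner plus one full cell.
latitude 89.00, longitude 6.00.

89.00, 6.00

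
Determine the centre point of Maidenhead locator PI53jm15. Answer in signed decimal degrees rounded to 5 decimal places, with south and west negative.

-6.47708, 130.76250

Field P=15, I=8: +15·20° lon, +8·10° lat → SW at lon 120°, lat -10°.
Square 5, 3: +5·2° lon, +3·1° lat → SW at lon 130°, lat -7°.
Subsquare j=9, m=12: +9·0.0833333° lon, +12·0.0416667° lat → SW at lon 130.75°, lat -6.5°.
Extended square 1, 5: +1·0.00833333° lon, +5·0.00416667° lat → SW at lon 130.758°, lat -6.47917°.
Cell spans 0.00833333° lon × 0.00416667° lat. Centre is SW corner plus half of each.
latitude -6.47708, longitude 130.76250.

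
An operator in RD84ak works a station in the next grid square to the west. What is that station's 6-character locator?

RD74xk

Longitude subsquare a = 0; −1 → -1, wraps to 23 = x, carry into square.
Longitude square 8; −1 → 7.
The latitude characters are unchanged.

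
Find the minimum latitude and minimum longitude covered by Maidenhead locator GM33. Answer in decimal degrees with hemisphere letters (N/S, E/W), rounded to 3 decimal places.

Field G=6, M=12: +6·20° lon, +12·10° lat → SW at lon -60°, lat 30°.
Square 3, 3: +3·2° lon, +3·1° lat → SW at lon -54°, lat 33°.
latitude 33.000° N, longitude 54.000° W.

33.000° N, 54.000° W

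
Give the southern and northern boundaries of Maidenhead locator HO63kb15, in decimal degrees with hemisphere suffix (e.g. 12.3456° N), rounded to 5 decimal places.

53.06250° N, 53.06667° N

Field H=7, O=14: +7·20° lon, +14·10° lat → SW at lon -40°, lat 50°.
Square 6, 3: +6·2° lon, +3·1° lat → SW at lon -28°, lat 53°.
Subsquare k=10, b=1: +10·0.0833333° lon, +1·0.0416667° lat → SW at lon -27.1667°, lat 53.0417°.
Extended square 1, 5: +1·0.00833333° lon, +5·0.00416667° lat → SW at lon -27.1583°, lat 53.0625°.
Cell spans 0.00833333° lon × 0.00416667° lat.
south 53.06250° N, north 53.06667° N.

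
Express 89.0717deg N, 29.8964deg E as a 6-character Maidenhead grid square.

Add 180° to longitude and 90° to latitude: 209.8964, 179.0717.
Field: 209.8964/20 → 10 → K, 179.0717/10 → 17 → R; chars KR.
Square: 9.8964/2 → 4, 9.0717/1 → 9; chars 49.
Subsquare: 1.8964/0.0833333 → 22 → w, 0.0717/0.0416667 → 1 → b; chars wb.

KR49wb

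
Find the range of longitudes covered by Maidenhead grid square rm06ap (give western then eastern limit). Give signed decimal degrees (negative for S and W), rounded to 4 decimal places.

160.0000, 160.0833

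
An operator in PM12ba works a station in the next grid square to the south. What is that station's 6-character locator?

Latitude subsquare a = 0; −1 → -1, wraps to 23 = x, carry into square.
Latitude square 2; −1 → 1.
The longitude characters are unchanged.

PM11bx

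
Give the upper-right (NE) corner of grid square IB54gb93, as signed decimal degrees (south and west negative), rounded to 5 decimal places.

Field I=8, B=1: +8·20° lon, +1·10° lat → SW at lon -20°, lat -80°.
Square 5, 4: +5·2° lon, +4·1° lat → SW at lon -10°, lat -76°.
Subsquare g=6, b=1: +6·0.0833333° lon, +1·0.0416667° lat → SW at lon -9.5°, lat -75.9583°.
Extended square 9, 3: +9·0.00833333° lon, +3·0.00416667° lat → SW at lon -9.425°, lat -75.9458°.
Cell spans 0.00833333° lon × 0.00416667° lat. NE corner is SW corner plus one full cell.
latitude -75.94167, longitude -9.41667.

-75.94167, -9.41667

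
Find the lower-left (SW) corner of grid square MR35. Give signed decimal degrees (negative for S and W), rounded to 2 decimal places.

Field M=12, R=17: +12·20° lon, +17·10° lat → SW at lon 60°, lat 80°.
Square 3, 5: +3·2° lon, +5·1° lat → SW at lon 66°, lat 85°.
latitude 85.00, longitude 66.00.

85.00, 66.00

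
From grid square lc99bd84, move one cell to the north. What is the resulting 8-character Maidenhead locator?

LC99bd85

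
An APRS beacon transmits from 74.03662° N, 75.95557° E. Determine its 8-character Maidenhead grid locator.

MQ74xa48

Add 180° to longitude and 90° to latitude: 255.95557, 164.03662.
Field: lon ⌊255.95557/20⌋ = 12 → M; lat ⌊164.03662/10⌋ = 16 → Q.
Square: lon ⌊15.95557/2⌋ = 7; lat ⌊4.03662/1⌋ = 4.
Subsquare: lon ⌊1.95557/0.0833333⌋ = 23 → x; lat ⌊0.03662/0.0416667⌋ = 0 → a.
Extended square: lon ⌊0.03890/0.00833333⌋ = 4; lat ⌊0.03662/0.00416667⌋ = 8.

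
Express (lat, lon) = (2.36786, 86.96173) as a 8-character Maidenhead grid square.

Shift to the Maidenhead origin (180°W, 90°S): lon 266.96173, lat 92.36786.
Field: lon ⌊266.96173/20⌋ = 13 → N; lat ⌊92.36786/10⌋ = 9 → J.
Square: lon ⌊6.96173/2⌋ = 3; lat ⌊2.36786/1⌋ = 2.
Subsquare: lon ⌊0.96173/0.0833333⌋ = 11 → l; lat ⌊0.36786/0.0416667⌋ = 8 → i.
Extended square: lon ⌊0.04506/0.00833333⌋ = 5; lat ⌊0.03453/0.00416667⌋ = 8.

NJ32li58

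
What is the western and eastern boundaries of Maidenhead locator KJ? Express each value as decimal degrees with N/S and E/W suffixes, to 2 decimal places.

20.00° E, 40.00° E

Field K=10, J=9: +10·20° lon, +9·10° lat → SW at lon 20°, lat 0°.
Cell spans 20° lon × 10° lat.
west 20.00° E, east 40.00° E.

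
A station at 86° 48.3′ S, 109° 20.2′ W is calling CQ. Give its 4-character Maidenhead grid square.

DA53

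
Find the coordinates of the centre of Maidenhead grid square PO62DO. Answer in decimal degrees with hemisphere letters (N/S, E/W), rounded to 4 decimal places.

Field P=15, O=14: +15·20° lon, +14·10° lat → SW at lon 120°, lat 50°.
Square 6, 2: +6·2° lon, +2·1° lat → SW at lon 132°, lat 52°.
Subsquare d=3, o=14: +3·0.0833333° lon, +14·0.0416667° lat → SW at lon 132.25°, lat 52.5833°.
Cell spans 0.0833333° lon × 0.0416667° lat. Centre is SW corner plus half of each.
latitude 52.6042° N, longitude 132.2917° E.

52.6042° N, 132.2917° E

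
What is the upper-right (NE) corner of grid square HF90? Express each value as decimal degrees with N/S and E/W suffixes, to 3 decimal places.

Field H=7, F=5: +7·20° lon, +5·10° lat → SW at lon -40°, lat -40°.
Square 9, 0: +9·2° lon, +0·1° lat → SW at lon -22°, lat -40°.
Cell spans 2° lon × 1° lat. NE corner is SW corner plus one full cell.
latitude 39.000° S, longitude 20.000° W.

39.000° S, 20.000° W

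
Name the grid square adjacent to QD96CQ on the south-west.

Longitude subsquare c = 2; −1 → 1 = b.
Latitude subsquare q = 16; −1 → 15 = p.

QD96bp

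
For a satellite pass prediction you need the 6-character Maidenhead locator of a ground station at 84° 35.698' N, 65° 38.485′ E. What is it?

MR24to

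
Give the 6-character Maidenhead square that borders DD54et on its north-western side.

Longitude subsquare e = 4; −1 → 3 = d.
Latitude subsquare t = 19; +1 → 20 = u.

DD54du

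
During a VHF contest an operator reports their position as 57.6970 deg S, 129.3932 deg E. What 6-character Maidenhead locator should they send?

PD42qh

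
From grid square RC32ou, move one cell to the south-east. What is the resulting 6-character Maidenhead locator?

RC32pt

Longitude subsquare o = 14; +1 → 15 = p.
Latitude subsquare u = 20; −1 → 19 = t.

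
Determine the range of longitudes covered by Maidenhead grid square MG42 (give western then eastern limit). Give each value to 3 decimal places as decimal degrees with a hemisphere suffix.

68.000° E, 70.000° E

Field M=12, G=6: +12·20° lon, +6·10° lat → SW at lon 60°, lat -30°.
Square 4, 2: +4·2° lon, +2·1° lat → SW at lon 68°, lat -28°.
Cell spans 2° lon × 1° lat.
west 68.000° E, east 70.000° E.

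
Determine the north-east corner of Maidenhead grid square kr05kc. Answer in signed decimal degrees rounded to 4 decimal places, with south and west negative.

Field K=10, R=17: +10·20° lon, +17·10° lat → SW at lon 20°, lat 80°.
Square 0, 5: +0·2° lon, +5·1° lat → SW at lon 20°, lat 85°.
Subsquare k=10, c=2: +10·0.0833333° lon, +2·0.0416667° lat → SW at lon 20.8333°, lat 85.0833°.
Cell spans 0.0833333° lon × 0.0416667° lat. NE corner is SW corner plus one full cell.
latitude 85.1250, longitude 20.9167.

85.1250, 20.9167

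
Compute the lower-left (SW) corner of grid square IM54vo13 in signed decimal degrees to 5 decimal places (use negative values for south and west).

34.59583, -8.24167

Field I=8, M=12: +8·20° lon, +12·10° lat → SW at lon -20°, lat 30°.
Square 5, 4: +5·2° lon, +4·1° lat → SW at lon -10°, lat 34°.
Subsquare v=21, o=14: +21·0.0833333° lon, +14·0.0416667° lat → SW at lon -8.25°, lat 34.5833°.
Extended square 1, 3: +1·0.00833333° lon, +3·0.00416667° lat → SW at lon -8.24167°, lat 34.5958°.
latitude 34.59583, longitude -8.24167.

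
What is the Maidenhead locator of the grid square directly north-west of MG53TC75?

Longitude extended square 7; −1 → 6.
Latitude extended square 5; +1 → 6.

MG53tc66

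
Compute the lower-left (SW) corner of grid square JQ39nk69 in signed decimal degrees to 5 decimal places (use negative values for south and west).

79.45417, 7.13333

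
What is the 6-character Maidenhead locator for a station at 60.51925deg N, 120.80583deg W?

CP90om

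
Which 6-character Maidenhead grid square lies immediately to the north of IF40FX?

Latitude subsquare x = 23; +1 → 24, wraps to 0 = a, carry into square.
Latitude square 0; +1 → 1.
The longitude characters are unchanged.

IF41fa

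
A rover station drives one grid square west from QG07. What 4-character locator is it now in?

Longitude square 0; −1 → -1, wraps to 9, carry into field.
Longitude field Q = 16; −1 → 15 = P.
The latitude characters are unchanged.

PG97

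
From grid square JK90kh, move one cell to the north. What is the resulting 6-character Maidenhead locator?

JK90ki

Latitude subsquare h = 7; +1 → 8 = i.
The longitude characters are unchanged.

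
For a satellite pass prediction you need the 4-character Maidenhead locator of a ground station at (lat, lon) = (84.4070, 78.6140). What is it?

Shift to the Maidenhead origin (180°W, 90°S): lon 258.61, lat 174.41.
Field: 258.61/20 → 12 → M, 174.41/10 → 17 → R; chars MR.
Square: 18.61/2 → 9, 4.41/1 → 4; chars 94.

MR94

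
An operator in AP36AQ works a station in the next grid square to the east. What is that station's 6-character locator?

AP36bq

Longitude subsquare a = 0; +1 → 1 = b.
The latitude characters are unchanged.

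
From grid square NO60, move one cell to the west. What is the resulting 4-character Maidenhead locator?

NO50

Longitude square 6; −1 → 5.
The latitude characters are unchanged.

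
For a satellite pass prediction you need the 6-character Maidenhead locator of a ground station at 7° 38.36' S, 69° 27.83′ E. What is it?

Offset from 180°W / 90°S: lon 249.4638°, lat 82.3607°.
Field: lon ⌊249.4638/20⌋ = 12 → M; lat ⌊82.3607/10⌋ = 8 → I.
Square: lon ⌊9.4638/2⌋ = 4; lat ⌊2.3607/1⌋ = 2.
Subsquare: lon ⌊1.4638/0.0833333⌋ = 17 → r; lat ⌊0.3607/0.0416667⌋ = 8 → i.

MI42ri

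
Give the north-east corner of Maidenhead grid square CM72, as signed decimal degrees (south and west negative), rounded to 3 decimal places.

Field C=2, M=12: +2·20° lon, +12·10° lat → SW at lon -140°, lat 30°.
Square 7, 2: +7·2° lon, +2·1° lat → SW at lon -126°, lat 32°.
Cell spans 2° lon × 1° lat. NE corner is SW corner plus one full cell.
latitude 33.000, longitude -124.000.

33.000, -124.000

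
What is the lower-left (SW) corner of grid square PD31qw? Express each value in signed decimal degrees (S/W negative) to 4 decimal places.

-58.0833, 127.3333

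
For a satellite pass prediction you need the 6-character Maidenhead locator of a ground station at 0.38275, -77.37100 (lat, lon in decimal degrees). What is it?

FJ10hj

Add 180° to longitude and 90° to latitude: 102.6290, 90.3828.
Field (20°×10°, letters A–R): lon ⌊102.6290/20⌋ = 5 → F; lat ⌊90.3828/10⌋ = 9 → J.
Square (2°×1°, digits 0–9): lon ⌊2.6290/2⌋ = 1; lat ⌊0.3828/1⌋ = 0.
Subsquare (5′×2.5′, letters a–x): lon ⌊0.6290/0.0833333⌋ = 7 → h; lat ⌊0.3828/0.0416667⌋ = 9 → j.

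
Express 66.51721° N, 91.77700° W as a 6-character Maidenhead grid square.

EP46cm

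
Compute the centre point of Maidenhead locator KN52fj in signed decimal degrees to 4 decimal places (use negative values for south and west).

42.3958, 30.4583

Field K=10, N=13: +10·20° lon, +13·10° lat → SW at lon 20°, lat 40°.
Square 5, 2: +5·2° lon, +2·1° lat → SW at lon 30°, lat 42°.
Subsquare f=5, j=9: +5·0.0833333° lon, +9·0.0416667° lat → SW at lon 30.4167°, lat 42.375°.
Cell spans 0.0833333° lon × 0.0416667° lat. Centre is SW corner plus half of each.
latitude 42.3958, longitude 30.4583.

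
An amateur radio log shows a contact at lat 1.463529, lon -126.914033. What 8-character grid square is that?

CJ61nl01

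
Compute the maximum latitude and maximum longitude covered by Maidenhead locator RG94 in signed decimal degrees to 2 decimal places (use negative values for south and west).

Field R=17, G=6: +17·20° lon, +6·10° lat → SW at lon 160°, lat -30°.
Square 9, 4: +9·2° lon, +4·1° lat → SW at lon 178°, lat -26°.
Cell spans 2° lon × 1° lat. NE corner is SW corner plus one full cell.
latitude -25.00, longitude 180.00.

-25.00, 180.00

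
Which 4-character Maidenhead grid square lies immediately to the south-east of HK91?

Longitude square 9; +1 → 10, wraps to 0, carry into field.
Longitude field H = 7; +1 → 8 = I.
Latitude square 1; −1 → 0.

IK00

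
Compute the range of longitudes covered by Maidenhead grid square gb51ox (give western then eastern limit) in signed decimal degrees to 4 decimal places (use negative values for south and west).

Field G=6, B=1: +6·20° lon, +1·10° lat → SW at lon -60°, lat -80°.
Square 5, 1: +5·2° lon, +1·1° lat → SW at lon -50°, lat -79°.
Subsquare o=14, x=23: +14·0.0833333° lon, +23·0.0416667° lat → SW at lon -48.8333°, lat -78.0417°.
Cell spans 0.0833333° lon × 0.0416667° lat.
west -48.8333, east -48.7500.

-48.8333, -48.7500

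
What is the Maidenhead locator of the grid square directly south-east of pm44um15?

Longitude extended square 1; +1 → 2.
Latitude extended square 5; −1 → 4.

PM44um24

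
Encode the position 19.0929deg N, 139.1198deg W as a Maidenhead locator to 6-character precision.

Offset from 180°W / 90°S: lon 40.8802°, lat 109.0929°.
Field (20°×10°, letters A–R): lon ⌊40.8802/20⌋ = 2 → C; lat ⌊109.0929/10⌋ = 10 → K.
Square (2°×1°, digits 0–9): lon ⌊0.8802/2⌋ = 0; lat ⌊9.0929/1⌋ = 9.
Subsquare (5′×2.5′, letters a–x): lon ⌊0.8802/0.0833333⌋ = 10 → k; lat ⌊0.0929/0.0416667⌋ = 2 → c.

CK09kc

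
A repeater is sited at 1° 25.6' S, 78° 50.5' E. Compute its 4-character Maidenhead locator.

MI98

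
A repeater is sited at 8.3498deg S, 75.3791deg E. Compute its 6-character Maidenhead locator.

MI71qp

Add 180° to longitude and 90° to latitude: 255.3791, 81.6502.
Field: lon ⌊255.3791/20⌋ = 12 → M; lat ⌊81.6502/10⌋ = 8 → I.
Square: lon ⌊15.3791/2⌋ = 7; lat ⌊1.6502/1⌋ = 1.
Subsquare: lon ⌊1.3791/0.0833333⌋ = 16 → q; lat ⌊0.6502/0.0416667⌋ = 15 → p.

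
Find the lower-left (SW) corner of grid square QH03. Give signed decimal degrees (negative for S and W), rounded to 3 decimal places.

-17.000, 140.000

Field Q=16, H=7: +16·20° lon, +7·10° lat → SW at lon 140°, lat -20°.
Square 0, 3: +0·2° lon, +3·1° lat → SW at lon 140°, lat -17°.
latitude -17.000, longitude 140.000.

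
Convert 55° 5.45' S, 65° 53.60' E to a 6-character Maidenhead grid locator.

Add 180° to longitude and 90° to latitude: 245.8933, 34.9092.
Field: 245.8933/20 → 12 → M, 34.9092/10 → 3 → D; chars MD.
Square: 5.8933/2 → 2, 4.9092/1 → 4; chars 24.
Subsquare: 1.8933/0.0833333 → 22 → w, 0.9092/0.0416667 → 21 → v; chars wv.

MD24wv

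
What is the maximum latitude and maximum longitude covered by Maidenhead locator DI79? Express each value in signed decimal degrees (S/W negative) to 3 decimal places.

0.000, -104.000

Field D=3, I=8: +3·20° lon, +8·10° lat → SW at lon -120°, lat -10°.
Square 7, 9: +7·2° lon, +9·1° lat → SW at lon -106°, lat -1°.
Cell spans 2° lon × 1° lat. NE corner is SW corner plus one full cell.
latitude 0.000, longitude -104.000.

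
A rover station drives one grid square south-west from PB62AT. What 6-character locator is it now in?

Longitude subsquare a = 0; −1 → -1, wraps to 23 = x, carry into square.
Longitude square 6; −1 → 5.
Latitude subsquare t = 19; −1 → 18 = s.

PB52xs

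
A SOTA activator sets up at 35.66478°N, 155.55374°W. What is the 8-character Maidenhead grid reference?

Offset from 180°W / 90°S: lon 24.44626°, lat 125.66478°.
Field: 24.44626/20 → 1 → B, 125.66478/10 → 12 → M; chars BM.
Square: 4.44626/2 → 2, 5.66478/1 → 5; chars 25.
Subsquare: 0.44626/0.0833333 → 5 → f, 0.66478/0.0416667 → 15 → p; chars fp.
Extended square: 0.02959/0.00833333 → 3, 0.03978/0.00416667 → 9; chars 39.

BM25fp39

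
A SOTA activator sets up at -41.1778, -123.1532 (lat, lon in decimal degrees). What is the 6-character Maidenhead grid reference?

CE88kt

Add 180° to longitude and 90° to latitude: 56.8468, 48.8222.
Field: lon ⌊56.8468/20⌋ = 2 → C; lat ⌊48.8222/10⌋ = 4 → E.
Square: lon ⌊16.8468/2⌋ = 8; lat ⌊8.8222/1⌋ = 8.
Subsquare: lon ⌊0.8468/0.0833333⌋ = 10 → k; lat ⌊0.8222/0.0416667⌋ = 19 → t.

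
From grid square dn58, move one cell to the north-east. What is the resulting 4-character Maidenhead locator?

DN69

Longitude square 5; +1 → 6.
Latitude square 8; +1 → 9.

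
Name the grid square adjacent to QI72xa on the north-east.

QI82ab

Longitude subsquare x = 23; +1 → 24, wraps to 0 = a, carry into square.
Longitude square 7; +1 → 8.
Latitude subsquare a = 0; +1 → 1 = b.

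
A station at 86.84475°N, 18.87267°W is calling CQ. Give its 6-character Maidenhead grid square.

IR06nu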